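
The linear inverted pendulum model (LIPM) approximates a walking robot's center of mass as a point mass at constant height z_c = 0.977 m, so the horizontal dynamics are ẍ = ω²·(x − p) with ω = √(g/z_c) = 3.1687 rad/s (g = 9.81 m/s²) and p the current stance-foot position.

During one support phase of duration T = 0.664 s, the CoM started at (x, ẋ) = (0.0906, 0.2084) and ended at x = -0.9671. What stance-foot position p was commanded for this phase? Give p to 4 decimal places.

p = 0.5093

ωT = 3.1687·0.664 = 2.104017; cosh(ωT) = 4.160502, sinh(ωT) = 4.038536
x(T) = p + (x₀−p)·cosh(ωT) + (ẋ₀/ω)·sinh(ωT) ⇒ p·(1 − cosh) = x(T) − x₀·cosh − (ẋ₀/ω)·sinh
numerator   = -0.9671 − (0.0906)·4.160502 − (0.2084/3.1687)·4.038536 = -1.609649
denominator = 1 − 4.160502 = -3.160502
p = -1.609649 / -3.160502 = 0.5093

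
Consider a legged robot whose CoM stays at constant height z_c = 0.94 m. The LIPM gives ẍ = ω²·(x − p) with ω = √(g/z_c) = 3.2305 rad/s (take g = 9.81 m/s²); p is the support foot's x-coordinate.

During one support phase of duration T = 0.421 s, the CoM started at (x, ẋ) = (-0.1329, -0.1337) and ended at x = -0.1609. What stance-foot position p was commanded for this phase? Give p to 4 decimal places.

p = -0.1769

ωT = 3.2305·0.421 = 1.360040; cosh(ωT) = 2.076501, sinh(ωT) = 1.819850
x(T) = p + (x₀−p)·cosh(ωT) + (ẋ₀/ω)·sinh(ωT) ⇒ p·(1 − cosh) = x(T) − x₀·cosh − (ẋ₀/ω)·sinh
numerator   = -0.1609 − (-0.1329)·2.076501 − (-0.1337/3.2305)·1.819850 = 0.190385
denominator = 1 − 2.076501 = -1.076501
p = 0.190385 / -1.076501 = -0.1769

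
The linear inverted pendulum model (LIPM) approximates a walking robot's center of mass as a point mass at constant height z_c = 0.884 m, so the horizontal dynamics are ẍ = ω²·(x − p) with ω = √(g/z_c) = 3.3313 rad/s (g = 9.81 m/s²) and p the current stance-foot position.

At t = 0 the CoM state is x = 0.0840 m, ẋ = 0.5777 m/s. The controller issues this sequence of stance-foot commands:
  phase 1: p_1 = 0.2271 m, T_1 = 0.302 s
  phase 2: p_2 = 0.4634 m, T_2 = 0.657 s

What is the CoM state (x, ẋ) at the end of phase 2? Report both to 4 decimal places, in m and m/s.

x = -0.2407, ẋ = -2.2142

phase 1: p=0.2271, T=0.302, ωT=1.006053, cosh=1.550222, sinh=1.184562; start (x,ẋ)=(0.084000, 0.577700) → end (x,ẋ)=(0.210685, 0.330872)
phase 2: p=0.4634, T=0.657, ωT=2.188664, cosh=4.517675, sinh=4.405609; start (x,ẋ)=(0.210685, 0.330872) → end (x,ẋ)=(-0.240710, -2.214176)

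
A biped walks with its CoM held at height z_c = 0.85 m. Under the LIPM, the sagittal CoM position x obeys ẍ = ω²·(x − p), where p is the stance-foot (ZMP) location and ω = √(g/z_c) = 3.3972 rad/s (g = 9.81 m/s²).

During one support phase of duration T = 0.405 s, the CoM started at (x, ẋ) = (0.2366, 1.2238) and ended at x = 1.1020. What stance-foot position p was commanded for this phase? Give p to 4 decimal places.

p = 0.0576

ωT = 3.3972·0.405 = 1.375866; cosh(ωT) = 2.105562, sinh(ωT) = 1.852941
x(T) = p + (x₀−p)·cosh(ωT) + (ẋ₀/ω)·sinh(ωT) ⇒ p·(1 − cosh) = x(T) − x₀·cosh − (ẋ₀/ω)·sinh
numerator   = 1.1020 − (0.2366)·2.105562 − (1.2238/3.3972)·1.852941 = -0.063676
denominator = 1 − 2.105562 = -1.105562
p = -0.063676 / -1.105562 = 0.0576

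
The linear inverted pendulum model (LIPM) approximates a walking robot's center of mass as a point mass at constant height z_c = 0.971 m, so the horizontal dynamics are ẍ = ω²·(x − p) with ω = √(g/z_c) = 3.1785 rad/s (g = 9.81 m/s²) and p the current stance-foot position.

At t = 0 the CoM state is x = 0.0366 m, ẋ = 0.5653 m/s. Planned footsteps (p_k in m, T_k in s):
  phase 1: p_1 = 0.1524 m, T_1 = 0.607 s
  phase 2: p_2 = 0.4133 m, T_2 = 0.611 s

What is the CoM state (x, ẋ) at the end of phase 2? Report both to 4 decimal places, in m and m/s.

phase 1: p=0.1524, T=0.607, ωT=1.929350, cosh=3.515136, sinh=3.369894; start (x,ẋ)=(0.036600, 0.565300) → end (x,ẋ)=(0.344687, 0.746749)
phase 2: p=0.4133, T=0.611, ωT=1.942063, cosh=3.558266, sinh=3.414859; start (x,ẋ)=(0.344687, 0.746749) → end (x,ẋ)=(0.971434, 1.912395)

x = 0.9714, ẋ = 1.9124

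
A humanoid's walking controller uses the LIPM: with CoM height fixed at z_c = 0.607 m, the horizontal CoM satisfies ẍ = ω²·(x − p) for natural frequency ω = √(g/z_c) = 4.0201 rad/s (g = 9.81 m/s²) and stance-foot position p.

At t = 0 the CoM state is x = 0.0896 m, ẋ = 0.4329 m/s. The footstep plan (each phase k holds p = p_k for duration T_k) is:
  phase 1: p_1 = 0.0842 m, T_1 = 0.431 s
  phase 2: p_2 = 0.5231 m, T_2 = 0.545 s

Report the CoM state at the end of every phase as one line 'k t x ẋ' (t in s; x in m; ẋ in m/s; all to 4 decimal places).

1 0.4310 0.3949 1.3219
2 0.9760 1.3949 3.7102

phase 1: p=0.0842, T=0.431, ωT=1.732663, cosh=2.916254, sinh=2.739441; start (x,ẋ)=(0.089600, 0.432900) → end (x,ẋ)=(0.394941, 1.321916)
phase 2: p=0.5231, T=0.545, ωT=2.190955, cosh=4.527778, sinh=4.415968; start (x,ẋ)=(0.394941, 1.321916) → end (x,ẋ)=(1.394914, 3.710189)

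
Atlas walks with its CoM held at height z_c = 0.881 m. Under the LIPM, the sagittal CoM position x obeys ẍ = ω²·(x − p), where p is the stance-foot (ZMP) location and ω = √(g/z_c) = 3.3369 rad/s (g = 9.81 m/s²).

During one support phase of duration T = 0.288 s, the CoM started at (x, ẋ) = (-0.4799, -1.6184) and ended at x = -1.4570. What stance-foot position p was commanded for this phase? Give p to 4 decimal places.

ωT = 3.3369·0.288 = 0.961027; cosh(ωT) = 1.498440, sinh(ωT) = 1.115940
x(T) = p + (x₀−p)·cosh(ωT) + (ẋ₀/ω)·sinh(ωT) ⇒ p·(1 − cosh) = x(T) − x₀·cosh − (ẋ₀/ω)·sinh
numerator   = -1.4570 − (-0.4799)·1.498440 − (-1.6184/3.3369)·1.115940 = -0.196666
denominator = 1 − 1.498440 = -0.498440
p = -0.196666 / -0.498440 = 0.3946

p = 0.3946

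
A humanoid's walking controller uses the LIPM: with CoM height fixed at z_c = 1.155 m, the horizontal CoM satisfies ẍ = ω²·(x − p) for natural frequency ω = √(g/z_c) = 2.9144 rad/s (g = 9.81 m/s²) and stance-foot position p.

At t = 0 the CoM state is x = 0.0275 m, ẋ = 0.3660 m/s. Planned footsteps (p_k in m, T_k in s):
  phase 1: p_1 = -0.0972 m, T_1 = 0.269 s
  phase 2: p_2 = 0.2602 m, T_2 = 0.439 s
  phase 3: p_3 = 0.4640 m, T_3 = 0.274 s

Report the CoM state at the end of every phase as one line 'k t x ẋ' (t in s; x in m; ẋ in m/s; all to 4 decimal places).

1 0.2690 0.1767 0.7994
2 0.7080 0.5533 1.1442
3 0.9820 0.9312 1.7595

phase 1: p=-0.0972, T=0.269, ωT=0.783974, cosh=1.323373, sinh=0.866785; start (x,ẋ)=(0.027500, 0.366000) → end (x,ẋ)=(0.176678, 0.799366)
phase 2: p=0.2602, T=0.439, ωT=1.279422, cosh=1.936379, sinh=1.658181; start (x,ẋ)=(0.176678, 0.799366) → end (x,ẋ)=(0.553279, 1.144249)
phase 3: p=0.4640, T=0.274, ωT=0.798546, cosh=1.336145, sinh=0.886162; start (x,ẋ)=(0.553279, 1.144249) → end (x,ẋ)=(0.931214, 1.759457)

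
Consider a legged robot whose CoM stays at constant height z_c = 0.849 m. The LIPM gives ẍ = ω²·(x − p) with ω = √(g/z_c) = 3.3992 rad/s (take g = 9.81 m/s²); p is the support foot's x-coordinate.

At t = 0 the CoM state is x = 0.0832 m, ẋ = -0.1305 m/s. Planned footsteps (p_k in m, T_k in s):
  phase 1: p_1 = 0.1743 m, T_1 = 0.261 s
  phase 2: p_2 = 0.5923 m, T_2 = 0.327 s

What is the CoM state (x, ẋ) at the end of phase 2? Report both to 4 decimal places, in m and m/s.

x = -0.5930, ẋ = -3.5373

phase 1: p=0.1743, T=0.261, ωT=0.887191, cosh=1.420055, sinh=1.008244; start (x,ẋ)=(0.083200, -0.130500) → end (x,ẋ)=(0.006225, -0.497537)
phase 2: p=0.5923, T=0.327, ωT=1.111538, cosh=1.684041, sinh=1.354989; start (x,ẋ)=(0.006225, -0.497537) → end (x,ẋ)=(-0.593003, -3.537263)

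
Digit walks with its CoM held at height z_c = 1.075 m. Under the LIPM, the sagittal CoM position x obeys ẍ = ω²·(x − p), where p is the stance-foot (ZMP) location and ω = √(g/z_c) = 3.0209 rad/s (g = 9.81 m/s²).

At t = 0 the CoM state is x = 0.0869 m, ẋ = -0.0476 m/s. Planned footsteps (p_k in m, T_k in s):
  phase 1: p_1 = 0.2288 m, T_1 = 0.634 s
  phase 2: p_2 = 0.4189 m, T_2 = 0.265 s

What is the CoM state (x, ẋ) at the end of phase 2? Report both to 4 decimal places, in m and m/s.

x = -1.0312, ẋ = -4.0976

phase 1: p=0.2288, T=0.634, ωT=1.915251, cosh=3.467972, sinh=3.320667; start (x,ẋ)=(0.086900, -0.047600) → end (x,ẋ)=(-0.315629, -1.588532)
phase 2: p=0.4189, T=0.265, ωT=0.800539, cosh=1.337913, sinh=0.888826; start (x,ẋ)=(-0.315629, -1.588532) → end (x,ẋ)=(-1.031223, -4.097568)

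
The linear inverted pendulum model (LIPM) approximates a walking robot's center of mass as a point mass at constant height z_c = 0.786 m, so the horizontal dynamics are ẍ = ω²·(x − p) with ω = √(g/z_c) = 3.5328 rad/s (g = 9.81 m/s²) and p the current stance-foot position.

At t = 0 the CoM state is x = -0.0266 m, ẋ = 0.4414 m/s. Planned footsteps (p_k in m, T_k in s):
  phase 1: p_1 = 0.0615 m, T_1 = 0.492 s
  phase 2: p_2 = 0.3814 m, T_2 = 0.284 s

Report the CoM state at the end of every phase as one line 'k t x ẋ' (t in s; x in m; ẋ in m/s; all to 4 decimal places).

1 0.4920 0.1475 0.4363
2 0.7760 0.1654 -0.3003

phase 1: p=0.0615, T=0.492, ωT=1.738138, cosh=2.931295, sinh=2.755447; start (x,ẋ)=(-0.026600, 0.441400) → end (x,ẋ)=(0.147528, 0.436269)
phase 2: p=0.3814, T=0.284, ωT=1.003315, cosh=1.546985, sinh=1.180323; start (x,ẋ)=(0.147528, 0.436269) → end (x,ẋ)=(0.165363, -0.300309)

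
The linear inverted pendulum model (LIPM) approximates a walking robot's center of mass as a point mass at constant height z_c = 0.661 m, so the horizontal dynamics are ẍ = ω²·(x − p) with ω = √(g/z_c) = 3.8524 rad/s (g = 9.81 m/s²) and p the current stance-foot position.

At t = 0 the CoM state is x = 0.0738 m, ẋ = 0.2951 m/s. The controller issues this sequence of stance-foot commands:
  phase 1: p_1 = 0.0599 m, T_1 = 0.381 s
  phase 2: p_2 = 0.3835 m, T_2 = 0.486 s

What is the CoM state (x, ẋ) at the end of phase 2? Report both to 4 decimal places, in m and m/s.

phase 1: p=0.0599, T=0.381, ωT=1.467764, cosh=2.284981, sinh=2.054541; start (x,ẋ)=(0.073800, 0.295100) → end (x,ẋ)=(0.249042, 0.784315)
phase 2: p=0.3835, T=0.486, ωT=1.872266, cosh=3.328396, sinh=3.174622; start (x,ẋ)=(0.249042, 0.784315) → end (x,ẋ)=(0.582297, 0.966108)

x = 0.5823, ẋ = 0.9661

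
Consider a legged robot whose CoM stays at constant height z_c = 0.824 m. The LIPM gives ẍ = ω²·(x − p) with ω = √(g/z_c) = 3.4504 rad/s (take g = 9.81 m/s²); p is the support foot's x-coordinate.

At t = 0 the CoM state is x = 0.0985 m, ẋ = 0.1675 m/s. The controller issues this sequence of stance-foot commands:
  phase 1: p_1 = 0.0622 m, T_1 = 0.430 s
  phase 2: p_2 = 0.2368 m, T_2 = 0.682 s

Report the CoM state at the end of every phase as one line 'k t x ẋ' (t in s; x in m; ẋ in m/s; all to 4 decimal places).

phase 1: p=0.0622, T=0.430, ωT=1.483672, cosh=2.317955, sinh=2.091151; start (x,ẋ)=(0.098500, 0.167500) → end (x,ẋ)=(0.247857, 0.650173)
phase 2: p=0.2368, T=0.682, ωT=2.353173, cosh=5.306979, sinh=5.211912; start (x,ẋ)=(0.247857, 0.650173) → end (x,ẋ)=(1.277581, 3.649294)

1 0.4300 0.2479 0.6502
2 1.1120 1.2776 3.6493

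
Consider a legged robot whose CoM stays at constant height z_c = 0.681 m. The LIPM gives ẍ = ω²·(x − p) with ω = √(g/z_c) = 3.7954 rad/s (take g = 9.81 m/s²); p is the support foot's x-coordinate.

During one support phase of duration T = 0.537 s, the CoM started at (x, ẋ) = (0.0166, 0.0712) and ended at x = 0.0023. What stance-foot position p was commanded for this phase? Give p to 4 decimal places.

p = 0.0459

ωT = 3.7954·0.537 = 2.038130; cosh(ωT) = 3.903256, sinh(ωT) = 3.772984
x(T) = p + (x₀−p)·cosh(ωT) + (ẋ₀/ω)·sinh(ωT) ⇒ p·(1 − cosh) = x(T) − x₀·cosh − (ẋ₀/ω)·sinh
numerator   = 0.0023 − (0.0166)·3.903256 − (0.0712/3.7954)·3.772984 = -0.133274
denominator = 1 − 3.903256 = -2.903256
p = -0.133274 / -2.903256 = 0.0459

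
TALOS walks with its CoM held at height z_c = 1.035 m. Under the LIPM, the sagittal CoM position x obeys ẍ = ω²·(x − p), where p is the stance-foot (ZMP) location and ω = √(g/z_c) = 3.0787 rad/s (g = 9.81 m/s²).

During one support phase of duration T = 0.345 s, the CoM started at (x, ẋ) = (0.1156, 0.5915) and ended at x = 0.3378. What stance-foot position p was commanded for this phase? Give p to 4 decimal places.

ωT = 3.0787·0.345 = 1.062151; cosh(ωT) = 1.619149, sinh(ωT) = 1.273438
x(T) = p + (x₀−p)·cosh(ωT) + (ẋ₀/ω)·sinh(ωT) ⇒ p·(1 − cosh) = x(T) − x₀·cosh − (ẋ₀/ω)·sinh
numerator   = 0.3378 − (0.1156)·1.619149 − (0.5915/3.0787)·1.273438 = -0.094035
denominator = 1 − 1.619149 = -0.619149
p = -0.094035 / -0.619149 = 0.1519

p = 0.1519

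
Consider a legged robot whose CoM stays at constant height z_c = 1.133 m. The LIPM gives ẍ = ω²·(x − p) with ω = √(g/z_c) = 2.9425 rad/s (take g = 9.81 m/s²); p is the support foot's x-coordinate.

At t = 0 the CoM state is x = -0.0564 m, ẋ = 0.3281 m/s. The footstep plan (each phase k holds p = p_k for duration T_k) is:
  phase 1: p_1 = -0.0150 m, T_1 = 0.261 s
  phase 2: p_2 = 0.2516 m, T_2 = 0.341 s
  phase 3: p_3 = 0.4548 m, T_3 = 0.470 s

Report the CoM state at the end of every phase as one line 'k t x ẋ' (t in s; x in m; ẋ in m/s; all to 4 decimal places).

1 0.2610 0.0251 0.3267
2 0.6020 0.0322 -0.2814
3 1.0720 -0.6192 -2.9189

phase 1: p=-0.0150, T=0.261, ωT=0.767992, cosh=1.309689, sinh=0.845746; start (x,ẋ)=(-0.056400, 0.328100) → end (x,ẋ)=(0.025083, 0.326681)
phase 2: p=0.2516, T=0.341, ωT=1.003393, cosh=1.547076, sinh=1.180443; start (x,ẋ)=(0.025083, 0.326681) → end (x,ẋ)=(0.032215, -0.281397)
phase 3: p=0.4548, T=0.470, ωT=1.382975, cosh=2.118788, sinh=1.867957; start (x,ẋ)=(0.032215, -0.281397) → end (x,ẋ)=(-0.619204, -2.918943)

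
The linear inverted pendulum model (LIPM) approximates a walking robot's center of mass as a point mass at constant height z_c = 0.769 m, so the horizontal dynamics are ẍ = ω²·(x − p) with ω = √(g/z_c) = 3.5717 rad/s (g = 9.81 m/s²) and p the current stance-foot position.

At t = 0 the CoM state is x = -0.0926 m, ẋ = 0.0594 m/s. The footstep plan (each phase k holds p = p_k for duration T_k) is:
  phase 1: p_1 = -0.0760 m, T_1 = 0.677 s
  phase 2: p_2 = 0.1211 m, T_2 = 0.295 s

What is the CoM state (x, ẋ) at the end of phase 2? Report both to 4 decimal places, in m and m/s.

phase 1: p=-0.0760, T=0.677, ωT=2.418041, cosh=5.656473, sinh=5.567377; start (x,ẋ)=(-0.092600, 0.059400) → end (x,ẋ)=(-0.077308, 0.005903)
phase 2: p=0.1211, T=0.295, ωT=1.053651, cosh=1.608384, sinh=1.259721; start (x,ẋ)=(-0.077308, 0.005903) → end (x,ẋ)=(-0.195934, -0.883211)

x = -0.1959, ẋ = -0.8832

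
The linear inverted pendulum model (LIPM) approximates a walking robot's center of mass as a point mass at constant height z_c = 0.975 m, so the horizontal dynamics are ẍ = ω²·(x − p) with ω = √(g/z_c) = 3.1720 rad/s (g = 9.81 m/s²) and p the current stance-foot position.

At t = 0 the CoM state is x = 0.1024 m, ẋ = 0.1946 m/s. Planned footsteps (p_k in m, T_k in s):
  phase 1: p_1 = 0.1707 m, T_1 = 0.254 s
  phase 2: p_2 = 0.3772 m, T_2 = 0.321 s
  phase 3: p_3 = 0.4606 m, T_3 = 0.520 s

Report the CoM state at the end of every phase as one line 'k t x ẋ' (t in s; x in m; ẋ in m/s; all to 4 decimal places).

1 0.2540 0.1340 0.0672
2 0.5750 0.0221 -0.8234
3 1.0950 -1.3731 -5.7074

phase 1: p=0.1707, T=0.254, ωT=0.805688, cosh=1.342508, sinh=0.895728; start (x,ẋ)=(0.102400, 0.194600) → end (x,ẋ)=(0.133959, 0.067195)
phase 2: p=0.3772, T=0.321, ωT=1.018212, cosh=1.564740, sinh=1.203500; start (x,ẋ)=(0.133959, 0.067195) → end (x,ẋ)=(0.022086, -0.823431)
phase 3: p=0.4606, T=0.520, ωT=1.649440, cosh=2.698111, sinh=2.505954; start (x,ẋ)=(0.022086, -0.823431) → end (x,ẋ)=(-1.373090, -5.707409)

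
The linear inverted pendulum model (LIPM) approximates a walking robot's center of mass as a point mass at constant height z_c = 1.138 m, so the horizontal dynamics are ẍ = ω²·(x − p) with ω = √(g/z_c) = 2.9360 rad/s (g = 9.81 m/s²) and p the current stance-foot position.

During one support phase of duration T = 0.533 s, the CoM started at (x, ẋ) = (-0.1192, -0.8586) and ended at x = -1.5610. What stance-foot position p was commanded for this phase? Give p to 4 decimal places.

ωT = 2.9360·0.533 = 1.564888; cosh(ωT) = 2.495625, sinh(ωT) = 2.286514
x(T) = p + (x₀−p)·cosh(ωT) + (ẋ₀/ω)·sinh(ωT) ⇒ p·(1 − cosh) = x(T) − x₀·cosh − (ẋ₀/ω)·sinh
numerator   = -1.5610 − (-0.1192)·2.495625 − (-0.8586/2.9360)·2.286514 = -0.594856
denominator = 1 − 2.495625 = -1.495625
p = -0.594856 / -1.495625 = 0.3977

p = 0.3977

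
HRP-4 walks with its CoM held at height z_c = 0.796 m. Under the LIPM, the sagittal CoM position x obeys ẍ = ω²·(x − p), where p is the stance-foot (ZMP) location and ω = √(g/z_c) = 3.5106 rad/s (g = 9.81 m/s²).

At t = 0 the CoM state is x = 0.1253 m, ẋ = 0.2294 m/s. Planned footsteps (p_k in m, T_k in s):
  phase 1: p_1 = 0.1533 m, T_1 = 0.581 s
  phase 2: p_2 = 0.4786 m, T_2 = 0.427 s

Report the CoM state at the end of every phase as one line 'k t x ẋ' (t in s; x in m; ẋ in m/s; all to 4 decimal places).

1 0.5810 0.2908 0.5253
2 1.0080 0.3554 -0.1679

phase 1: p=0.1533, T=0.581, ωT=2.039659, cosh=3.909029, sinh=3.778955; start (x,ẋ)=(0.125300, 0.229400) → end (x,ẋ)=(0.290783, 0.525272)
phase 2: p=0.4786, T=0.427, ωT=1.499026, cosh=2.350337, sinh=2.126990; start (x,ẋ)=(0.290783, 0.525272) → end (x,ẋ)=(0.355416, -0.167866)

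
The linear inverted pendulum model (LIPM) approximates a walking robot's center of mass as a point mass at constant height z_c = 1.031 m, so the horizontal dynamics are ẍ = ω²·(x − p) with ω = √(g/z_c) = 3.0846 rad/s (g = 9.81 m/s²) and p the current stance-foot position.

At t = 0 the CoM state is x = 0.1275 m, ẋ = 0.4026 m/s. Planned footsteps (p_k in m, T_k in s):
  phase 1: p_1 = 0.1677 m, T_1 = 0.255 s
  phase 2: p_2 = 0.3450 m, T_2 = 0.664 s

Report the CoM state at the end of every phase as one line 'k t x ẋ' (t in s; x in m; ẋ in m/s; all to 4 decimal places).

1 0.2550 0.2280 0.4258
2 0.9190 0.4101 0.3022

phase 1: p=0.1677, T=0.255, ωT=0.786573, cosh=1.325631, sinh=0.870228; start (x,ẋ)=(0.127500, 0.402600) → end (x,ẋ)=(0.227991, 0.425790)
phase 2: p=0.3450, T=0.664, ωT=2.048174, cosh=3.941352, sinh=3.812381; start (x,ẋ)=(0.227991, 0.425790) → end (x,ẋ)=(0.410078, 0.302202)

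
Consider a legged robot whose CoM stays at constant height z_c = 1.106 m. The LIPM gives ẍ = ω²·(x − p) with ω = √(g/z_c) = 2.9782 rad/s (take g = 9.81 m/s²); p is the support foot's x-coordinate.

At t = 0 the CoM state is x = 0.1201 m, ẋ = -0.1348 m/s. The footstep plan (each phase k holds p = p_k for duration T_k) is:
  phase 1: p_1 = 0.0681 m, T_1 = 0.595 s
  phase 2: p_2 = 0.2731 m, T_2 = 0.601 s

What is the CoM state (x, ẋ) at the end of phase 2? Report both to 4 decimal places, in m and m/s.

phase 1: p=0.0681, T=0.595, ωT=1.772029, cosh=3.026383, sinh=2.856395; start (x,ẋ)=(0.120100, -0.134800) → end (x,ẋ)=(0.096185, 0.034403)
phase 2: p=0.2731, T=0.601, ωT=1.789898, cosh=3.077910, sinh=2.910933; start (x,ẋ)=(0.096185, 0.034403) → end (x,ẋ)=(-0.237802, -1.427846)

x = -0.2378, ẋ = -1.4278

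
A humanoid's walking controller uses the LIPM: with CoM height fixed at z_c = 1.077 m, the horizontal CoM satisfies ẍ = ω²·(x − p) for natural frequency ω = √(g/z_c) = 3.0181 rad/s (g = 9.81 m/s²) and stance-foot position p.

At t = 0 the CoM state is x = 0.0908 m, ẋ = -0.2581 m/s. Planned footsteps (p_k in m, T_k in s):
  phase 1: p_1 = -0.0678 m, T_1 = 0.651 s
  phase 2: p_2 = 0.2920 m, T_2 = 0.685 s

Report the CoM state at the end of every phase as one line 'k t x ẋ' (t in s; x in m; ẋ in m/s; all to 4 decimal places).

phase 1: p=-0.0678, T=0.651, ωT=1.964783, cosh=3.636776, sinh=3.496589; start (x,ẋ)=(0.090800, -0.258100) → end (x,ẋ)=(0.209973, 0.735063)
phase 2: p=0.2920, T=0.685, ωT=2.067399, cosh=4.015374, sinh=3.888860; start (x,ẋ)=(0.209973, 0.735063) → end (x,ẋ)=(0.909771, 1.988810)

1 0.6510 0.2100 0.7351
2 1.3360 0.9098 1.9888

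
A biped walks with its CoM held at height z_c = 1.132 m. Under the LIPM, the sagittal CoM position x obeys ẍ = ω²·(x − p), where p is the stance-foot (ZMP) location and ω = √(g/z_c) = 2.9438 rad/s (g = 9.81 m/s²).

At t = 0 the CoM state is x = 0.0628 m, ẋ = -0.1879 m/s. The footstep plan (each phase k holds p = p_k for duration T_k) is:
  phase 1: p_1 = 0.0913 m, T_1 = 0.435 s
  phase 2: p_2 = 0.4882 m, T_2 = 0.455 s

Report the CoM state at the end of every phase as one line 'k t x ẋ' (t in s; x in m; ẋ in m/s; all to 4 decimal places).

1 0.4350 -0.0699 -0.5035
2 0.8900 -0.9541 -3.9472

phase 1: p=0.0913, T=0.435, ωT=1.280553, cosh=1.938256, sinh=1.660373; start (x,ẋ)=(0.062800, -0.187900) → end (x,ẋ)=(-0.069920, -0.503501)
phase 2: p=0.4882, T=0.455, ωT=1.339429, cosh=2.039429, sinh=1.777434; start (x,ẋ)=(-0.069920, -0.503501) → end (x,ẋ)=(-0.954055, -3.947169)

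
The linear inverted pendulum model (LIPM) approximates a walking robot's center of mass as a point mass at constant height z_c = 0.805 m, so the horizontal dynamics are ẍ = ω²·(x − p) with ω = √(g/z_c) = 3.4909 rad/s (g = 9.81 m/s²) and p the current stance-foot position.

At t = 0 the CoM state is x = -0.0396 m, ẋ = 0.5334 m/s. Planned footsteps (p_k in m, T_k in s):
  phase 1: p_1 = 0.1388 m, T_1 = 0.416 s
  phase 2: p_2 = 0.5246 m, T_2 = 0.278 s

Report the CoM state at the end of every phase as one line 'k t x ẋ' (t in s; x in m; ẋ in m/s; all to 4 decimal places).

1 0.4160 0.0453 -0.0556
2 0.6940 -0.2166 -1.9747

phase 1: p=0.1388, T=0.416, ωT=1.452214, cosh=2.253308, sinh=2.019257; start (x,ẋ)=(-0.039600, 0.533400) → end (x,ẋ)=(0.045347, -0.055631)
phase 2: p=0.5246, T=0.278, ωT=0.970470, cosh=1.509045, sinh=1.130140; start (x,ẋ)=(0.045347, -0.055631) → end (x,ẋ)=(-0.216625, -1.974703)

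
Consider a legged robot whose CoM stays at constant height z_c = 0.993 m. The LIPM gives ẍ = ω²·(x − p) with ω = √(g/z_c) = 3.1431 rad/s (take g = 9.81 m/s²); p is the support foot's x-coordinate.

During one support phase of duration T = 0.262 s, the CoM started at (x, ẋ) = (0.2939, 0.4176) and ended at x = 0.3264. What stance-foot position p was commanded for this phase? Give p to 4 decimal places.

ωT = 3.1431·0.262 = 0.823492; cosh(ωT) = 1.358669, sinh(ωT) = 0.919773
x(T) = p + (x₀−p)·cosh(ωT) + (ẋ₀/ω)·sinh(ωT) ⇒ p·(1 − cosh) = x(T) − x₀·cosh − (ẋ₀/ω)·sinh
numerator   = 0.3264 − (0.2939)·1.358669 − (0.4176/3.1431)·0.919773 = -0.195116
denominator = 1 − 1.358669 = -0.358669
p = -0.195116 / -0.358669 = 0.5440

p = 0.5440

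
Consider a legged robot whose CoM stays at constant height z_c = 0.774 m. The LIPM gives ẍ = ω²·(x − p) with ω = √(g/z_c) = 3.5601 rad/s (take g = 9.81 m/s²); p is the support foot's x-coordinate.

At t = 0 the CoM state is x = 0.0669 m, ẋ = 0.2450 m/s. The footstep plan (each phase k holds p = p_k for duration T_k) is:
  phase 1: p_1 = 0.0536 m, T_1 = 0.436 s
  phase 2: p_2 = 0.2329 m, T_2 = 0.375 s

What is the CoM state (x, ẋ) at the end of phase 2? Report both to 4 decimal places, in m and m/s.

x = 0.6038, ẋ = 1.4996

phase 1: p=0.0536, T=0.436, ωT=1.552204, cosh=2.466822, sinh=2.255042; start (x,ẋ)=(0.066900, 0.245000) → end (x,ẋ)=(0.241597, 0.711146)
phase 2: p=0.2329, T=0.375, ωT=1.335037, cosh=2.031643, sinh=1.768495; start (x,ẋ)=(0.241597, 0.711146) → end (x,ẋ)=(0.603834, 1.499551)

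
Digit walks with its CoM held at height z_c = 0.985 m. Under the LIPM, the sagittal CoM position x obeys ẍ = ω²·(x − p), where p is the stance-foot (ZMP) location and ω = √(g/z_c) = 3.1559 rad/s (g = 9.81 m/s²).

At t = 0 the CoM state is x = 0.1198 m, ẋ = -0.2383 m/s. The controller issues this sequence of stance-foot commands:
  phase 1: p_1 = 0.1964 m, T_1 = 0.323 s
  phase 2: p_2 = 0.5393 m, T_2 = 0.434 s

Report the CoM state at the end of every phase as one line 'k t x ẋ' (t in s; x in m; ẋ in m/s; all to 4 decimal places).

phase 1: p=0.1964, T=0.323, ωT=1.019356, cosh=1.566118, sinh=1.205291; start (x,ẋ)=(0.119800, -0.238300) → end (x,ẋ)=(-0.014575, -0.664575)
phase 2: p=0.5393, T=0.434, ωT=1.369661, cosh=2.094104, sinh=1.839911; start (x,ẋ)=(-0.014575, -0.664575) → end (x,ẋ)=(-1.008025, -4.607809)

1 0.3230 -0.0146 -0.6646
2 0.7570 -1.0080 -4.6078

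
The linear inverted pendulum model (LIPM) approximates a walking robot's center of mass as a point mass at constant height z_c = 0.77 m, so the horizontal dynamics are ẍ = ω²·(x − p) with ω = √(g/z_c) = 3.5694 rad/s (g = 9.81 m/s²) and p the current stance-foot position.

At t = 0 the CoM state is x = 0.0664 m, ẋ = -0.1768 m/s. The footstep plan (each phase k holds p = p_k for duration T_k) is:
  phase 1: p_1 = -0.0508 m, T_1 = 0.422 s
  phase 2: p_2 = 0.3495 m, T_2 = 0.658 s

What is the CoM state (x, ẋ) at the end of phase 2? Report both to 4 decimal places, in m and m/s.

phase 1: p=-0.0508, T=0.422, ωT=1.506287, cosh=2.365843, sinh=2.144111; start (x,ẋ)=(0.066400, -0.176800) → end (x,ẋ)=(0.120274, 0.478673)
phase 2: p=0.3495, T=0.658, ωT=2.348665, cosh=5.283540, sinh=5.188043; start (x,ẋ)=(0.120274, 0.478673) → end (x,ẋ)=(-0.165883, -1.715760)

x = -0.1659, ẋ = -1.7158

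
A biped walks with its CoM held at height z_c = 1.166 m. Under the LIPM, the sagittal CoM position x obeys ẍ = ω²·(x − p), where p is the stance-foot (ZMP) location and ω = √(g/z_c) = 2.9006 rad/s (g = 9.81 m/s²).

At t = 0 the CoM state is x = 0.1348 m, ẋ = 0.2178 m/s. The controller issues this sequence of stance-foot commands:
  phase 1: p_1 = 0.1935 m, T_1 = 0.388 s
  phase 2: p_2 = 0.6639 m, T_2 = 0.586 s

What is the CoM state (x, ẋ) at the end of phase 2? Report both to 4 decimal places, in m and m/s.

x = -0.5320, ẋ = -3.1965

phase 1: p=0.1935, T=0.388, ωT=1.125433, cosh=1.703031, sinh=1.378519; start (x,ẋ)=(0.134800, 0.217800) → end (x,ẋ)=(0.197042, 0.136206)
phase 2: p=0.6639, T=0.586, ωT=1.699752, cosh=2.827658, sinh=2.644929; start (x,ẋ)=(0.197042, 0.136206) → end (x,ẋ)=(-0.532014, -3.196533)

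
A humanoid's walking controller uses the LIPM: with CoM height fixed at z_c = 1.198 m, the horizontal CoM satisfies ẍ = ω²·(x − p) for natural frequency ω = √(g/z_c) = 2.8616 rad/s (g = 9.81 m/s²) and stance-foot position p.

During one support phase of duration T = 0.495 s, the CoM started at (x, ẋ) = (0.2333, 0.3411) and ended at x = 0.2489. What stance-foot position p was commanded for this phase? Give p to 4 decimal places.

p = 0.4157

ωT = 2.8616·0.495 = 1.416492; cosh(ωT) = 2.182598, sinh(ωT) = 1.940035
x(T) = p + (x₀−p)·cosh(ωT) + (ẋ₀/ω)·sinh(ωT) ⇒ p·(1 − cosh) = x(T) − x₀·cosh − (ẋ₀/ω)·sinh
numerator   = 0.2489 − (0.2333)·2.182598 − (0.3411/2.8616)·1.940035 = -0.491550
denominator = 1 − 2.182598 = -1.182598
p = -0.491550 / -1.182598 = 0.4157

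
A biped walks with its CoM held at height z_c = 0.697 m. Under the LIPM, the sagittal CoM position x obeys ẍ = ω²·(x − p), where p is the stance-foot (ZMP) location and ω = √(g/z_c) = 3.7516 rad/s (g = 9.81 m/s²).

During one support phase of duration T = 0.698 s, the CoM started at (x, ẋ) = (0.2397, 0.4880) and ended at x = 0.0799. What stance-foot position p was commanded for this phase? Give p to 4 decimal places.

p = 0.4173

ωT = 3.7516·0.698 = 2.618617; cosh(ωT) = 6.894821, sinh(ωT) = 6.821917
x(T) = p + (x₀−p)·cosh(ωT) + (ẋ₀/ω)·sinh(ωT) ⇒ p·(1 − cosh) = x(T) − x₀·cosh − (ẋ₀/ω)·sinh
numerator   = 0.0799 − (0.2397)·6.894821 − (0.4880/3.7516)·6.821917 = -2.460169
denominator = 1 − 6.894821 = -5.894821
p = -2.460169 / -5.894821 = 0.4173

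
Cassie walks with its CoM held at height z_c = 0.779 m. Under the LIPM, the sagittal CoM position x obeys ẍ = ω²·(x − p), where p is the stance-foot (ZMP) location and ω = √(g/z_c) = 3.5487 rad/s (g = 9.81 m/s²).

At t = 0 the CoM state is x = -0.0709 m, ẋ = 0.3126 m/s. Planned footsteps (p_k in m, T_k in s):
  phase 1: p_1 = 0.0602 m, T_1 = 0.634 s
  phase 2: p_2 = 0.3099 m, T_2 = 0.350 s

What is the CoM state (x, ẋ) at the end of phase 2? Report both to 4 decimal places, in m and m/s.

phase 1: p=0.0602, T=0.634, ωT=2.249876, cosh=4.795985, sinh=4.690573; start (x,ẋ)=(-0.070900, 0.312600) → end (x,ẋ)=(-0.155368, -0.682992)
phase 2: p=0.3099, T=0.350, ωT=1.242045, cosh=1.875740, sinh=1.586947; start (x,ẋ)=(-0.155368, -0.682992) → end (x,ẋ)=(-0.868249, -3.901316)

x = -0.8682, ẋ = -3.9013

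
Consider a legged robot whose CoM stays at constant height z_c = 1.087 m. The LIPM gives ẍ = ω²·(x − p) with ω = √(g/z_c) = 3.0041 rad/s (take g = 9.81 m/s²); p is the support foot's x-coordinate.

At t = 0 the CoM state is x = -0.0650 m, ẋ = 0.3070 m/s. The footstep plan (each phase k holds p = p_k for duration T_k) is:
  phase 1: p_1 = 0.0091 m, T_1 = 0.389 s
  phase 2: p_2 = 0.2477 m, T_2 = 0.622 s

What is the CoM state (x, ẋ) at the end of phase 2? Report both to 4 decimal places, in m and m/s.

phase 1: p=0.0091, T=0.389, ωT=1.168595, cosh=1.764136, sinh=1.453333; start (x,ẋ)=(-0.065000, 0.307000) → end (x,ẋ)=(0.026899, 0.218072)
phase 2: p=0.2477, T=0.622, ωT=1.868550, cosh=3.316622, sinh=3.162275; start (x,ẋ)=(0.026899, 0.218072) → end (x,ẋ)=(-0.255059, -1.374300)

x = -0.2551, ẋ = -1.3743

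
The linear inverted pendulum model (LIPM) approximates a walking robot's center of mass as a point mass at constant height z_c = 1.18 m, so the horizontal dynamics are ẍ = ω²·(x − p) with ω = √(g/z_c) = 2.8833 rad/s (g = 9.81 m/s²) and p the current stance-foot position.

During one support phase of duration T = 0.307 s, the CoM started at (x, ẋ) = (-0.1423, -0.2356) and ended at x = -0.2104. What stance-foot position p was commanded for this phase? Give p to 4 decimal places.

p = -0.1759

ωT = 2.8833·0.307 = 0.885173; cosh(ωT) = 1.418023, sinh(ωT) = 1.005381
x(T) = p + (x₀−p)·cosh(ωT) + (ẋ₀/ω)·sinh(ωT) ⇒ p·(1 − cosh) = x(T) − x₀·cosh − (ẋ₀/ω)·sinh
numerator   = -0.2104 − (-0.1423)·1.418023 − (-0.2356/2.8833)·1.005381 = 0.073536
denominator = 1 − 1.418023 = -0.418023
p = 0.073536 / -0.418023 = -0.1759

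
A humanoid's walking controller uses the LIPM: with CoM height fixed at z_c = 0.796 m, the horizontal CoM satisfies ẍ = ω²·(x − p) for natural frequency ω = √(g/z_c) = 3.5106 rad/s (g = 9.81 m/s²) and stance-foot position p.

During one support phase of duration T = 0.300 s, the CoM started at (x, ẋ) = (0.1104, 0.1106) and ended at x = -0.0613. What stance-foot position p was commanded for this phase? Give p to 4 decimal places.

ωT = 3.5106·0.300 = 1.053180; cosh(ωT) = 1.607790, sinh(ωT) = 1.258963
x(T) = p + (x₀−p)·cosh(ωT) + (ẋ₀/ω)·sinh(ωT) ⇒ p·(1 − cosh) = x(T) − x₀·cosh − (ẋ₀/ω)·sinh
numerator   = -0.0613 − (0.1104)·1.607790 − (0.1106/3.5106)·1.258963 = -0.278463
denominator = 1 − 1.607790 = -0.607790
p = -0.278463 / -0.607790 = 0.4582

p = 0.4582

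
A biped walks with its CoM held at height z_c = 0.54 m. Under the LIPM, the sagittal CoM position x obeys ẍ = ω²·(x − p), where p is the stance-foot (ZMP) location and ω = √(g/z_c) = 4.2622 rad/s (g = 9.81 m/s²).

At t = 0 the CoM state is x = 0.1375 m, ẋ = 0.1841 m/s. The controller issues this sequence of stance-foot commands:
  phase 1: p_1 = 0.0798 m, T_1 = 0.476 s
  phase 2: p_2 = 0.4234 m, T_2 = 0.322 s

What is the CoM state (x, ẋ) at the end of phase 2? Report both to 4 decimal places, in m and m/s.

x = 1.2158, ẋ = 3.7466

phase 1: p=0.0798, T=0.476, ωT=2.028807, cosh=3.868251, sinh=3.736759; start (x,ẋ)=(0.137500, 0.184100) → end (x,ẋ)=(0.464402, 1.631122)
phase 2: p=0.4234, T=0.322, ωT=1.372428, cosh=2.099205, sinh=1.845714; start (x,ẋ)=(0.464402, 1.631122) → end (x,ẋ)=(1.215818, 3.746617)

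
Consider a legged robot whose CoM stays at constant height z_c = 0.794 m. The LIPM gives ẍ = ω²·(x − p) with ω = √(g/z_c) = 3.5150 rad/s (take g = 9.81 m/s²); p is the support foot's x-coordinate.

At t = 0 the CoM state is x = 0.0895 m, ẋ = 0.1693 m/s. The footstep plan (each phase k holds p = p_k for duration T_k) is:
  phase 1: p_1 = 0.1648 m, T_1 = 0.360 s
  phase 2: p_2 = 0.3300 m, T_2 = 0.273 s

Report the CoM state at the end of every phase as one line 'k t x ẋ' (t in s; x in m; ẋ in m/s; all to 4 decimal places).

1 0.3600 0.0993 -0.1078
2 0.6330 -0.0495 -1.0646

phase 1: p=0.1648, T=0.360, ωT=1.265400, cosh=1.913318, sinh=1.631192; start (x,ẋ)=(0.089500, 0.169300) → end (x,ẋ)=(0.099293, -0.107818)
phase 2: p=0.3300, T=0.273, ωT=0.959595, cosh=1.496843, sinh=1.113795; start (x,ẋ)=(0.099293, -0.107818) → end (x,ẋ)=(-0.049496, -1.064601)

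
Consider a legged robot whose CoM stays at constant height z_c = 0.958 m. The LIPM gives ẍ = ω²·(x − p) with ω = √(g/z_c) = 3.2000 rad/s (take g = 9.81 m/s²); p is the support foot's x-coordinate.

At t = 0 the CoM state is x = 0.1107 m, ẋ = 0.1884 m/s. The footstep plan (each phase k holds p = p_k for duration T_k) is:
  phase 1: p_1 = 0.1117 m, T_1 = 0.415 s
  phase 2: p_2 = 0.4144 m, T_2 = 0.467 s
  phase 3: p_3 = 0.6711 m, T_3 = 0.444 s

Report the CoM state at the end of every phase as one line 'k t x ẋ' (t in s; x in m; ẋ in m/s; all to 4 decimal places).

phase 1: p=0.1117, T=0.415, ωT=1.328000, cosh=2.019248, sinh=1.754241; start (x,ẋ)=(0.110700, 0.188400) → end (x,ẋ)=(0.212962, 0.374813)
phase 2: p=0.4144, T=0.467, ωT=1.494400, cosh=2.340522, sinh=2.116139; start (x,ẋ)=(0.212962, 0.374813) → end (x,ẋ)=(0.190790, -0.486811)
phase 3: p=0.6711, T=0.444, ωT=1.420800, cosh=2.190976, sinh=1.949455; start (x,ẋ)=(0.190790, -0.486811) → end (x,ẋ)=(-0.677815, -4.062887)

1 0.4150 0.2130 0.3748
2 0.8820 0.1908 -0.4868
3 1.3260 -0.6778 -4.0629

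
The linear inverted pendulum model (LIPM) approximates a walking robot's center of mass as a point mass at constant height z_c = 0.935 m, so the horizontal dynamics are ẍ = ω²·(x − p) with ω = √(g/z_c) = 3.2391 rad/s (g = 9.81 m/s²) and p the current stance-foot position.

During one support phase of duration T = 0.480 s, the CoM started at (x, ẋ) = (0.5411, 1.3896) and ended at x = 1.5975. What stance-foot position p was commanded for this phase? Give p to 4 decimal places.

p = 0.4825

ωT = 3.2391·0.480 = 1.554768; cosh(ωT) = 2.472613, sinh(ωT) = 2.261375
x(T) = p + (x₀−p)·cosh(ωT) + (ẋ₀/ω)·sinh(ωT) ⇒ p·(1 − cosh) = x(T) − x₀·cosh − (ẋ₀/ω)·sinh
numerator   = 1.5975 − (0.5411)·2.472613 − (1.3896/3.2391)·2.261375 = -0.710579
denominator = 1 − 2.472613 = -1.472613
p = -0.710579 / -1.472613 = 0.4825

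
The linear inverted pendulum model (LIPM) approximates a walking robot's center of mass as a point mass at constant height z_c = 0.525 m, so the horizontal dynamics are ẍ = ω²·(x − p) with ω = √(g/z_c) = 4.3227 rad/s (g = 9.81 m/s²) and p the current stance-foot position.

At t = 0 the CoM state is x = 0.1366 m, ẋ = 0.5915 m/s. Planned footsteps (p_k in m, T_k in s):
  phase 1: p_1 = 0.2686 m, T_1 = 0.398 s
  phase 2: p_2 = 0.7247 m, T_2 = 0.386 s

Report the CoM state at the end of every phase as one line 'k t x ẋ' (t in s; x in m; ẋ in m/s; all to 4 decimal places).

phase 1: p=0.2686, T=0.398, ωT=1.720435, cosh=2.882972, sinh=2.703984; start (x,ẋ)=(0.136600, 0.591500) → end (x,ẋ)=(0.258049, 0.162395)
phase 2: p=0.7247, T=0.386, ωT=1.668562, cosh=2.746527, sinh=2.558009; start (x,ẋ)=(0.258049, 0.162395) → end (x,ẋ)=(-0.460869, -4.713970)

1 0.3980 0.2580 0.1624
2 0.7840 -0.4609 -4.7140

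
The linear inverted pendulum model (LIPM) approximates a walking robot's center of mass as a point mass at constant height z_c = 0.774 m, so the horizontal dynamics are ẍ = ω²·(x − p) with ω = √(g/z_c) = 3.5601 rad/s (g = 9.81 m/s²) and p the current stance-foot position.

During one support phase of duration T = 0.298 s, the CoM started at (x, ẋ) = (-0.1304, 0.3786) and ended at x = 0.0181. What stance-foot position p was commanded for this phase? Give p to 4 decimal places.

p = -0.1519

ωT = 3.5601·0.298 = 1.060910; cosh(ωT) = 1.617569, sinh(ωT) = 1.271429
x(T) = p + (x₀−p)·cosh(ωT) + (ẋ₀/ω)·sinh(ωT) ⇒ p·(1 − cosh) = x(T) − x₀·cosh − (ẋ₀/ω)·sinh
numerator   = 0.0181 − (-0.1304)·1.617569 − (0.3786/3.5601)·1.271429 = 0.093821
denominator = 1 − 1.617569 = -0.617569
p = 0.093821 / -0.617569 = -0.1519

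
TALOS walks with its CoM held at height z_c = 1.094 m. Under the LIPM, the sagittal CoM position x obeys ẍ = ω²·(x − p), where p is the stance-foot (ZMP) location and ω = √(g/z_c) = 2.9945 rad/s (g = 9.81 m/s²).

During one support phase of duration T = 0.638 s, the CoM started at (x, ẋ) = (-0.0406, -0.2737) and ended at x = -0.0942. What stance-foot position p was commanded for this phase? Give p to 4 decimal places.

ωT = 2.9945·0.638 = 1.910491; cosh(ωT) = 3.452207, sinh(ωT) = 3.304199
x(T) = p + (x₀−p)·cosh(ωT) + (ẋ₀/ω)·sinh(ωT) ⇒ p·(1 − cosh) = x(T) − x₀·cosh − (ẋ₀/ω)·sinh
numerator   = -0.0942 − (-0.0406)·3.452207 − (-0.2737/2.9945)·3.304199 = 0.347966
denominator = 1 − 3.452207 = -2.452207
p = 0.347966 / -2.452207 = -0.1419

p = -0.1419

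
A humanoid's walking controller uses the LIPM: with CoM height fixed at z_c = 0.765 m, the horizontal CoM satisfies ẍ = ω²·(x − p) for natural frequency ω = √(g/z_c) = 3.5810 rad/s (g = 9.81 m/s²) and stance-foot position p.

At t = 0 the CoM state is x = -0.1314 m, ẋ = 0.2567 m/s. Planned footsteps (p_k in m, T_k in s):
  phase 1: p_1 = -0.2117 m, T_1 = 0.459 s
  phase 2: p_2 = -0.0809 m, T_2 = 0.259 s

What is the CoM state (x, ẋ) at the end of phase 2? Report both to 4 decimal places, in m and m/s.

x = 0.7223, ẋ = 3.0591

phase 1: p=-0.2117, T=0.459, ωT=1.643679, cosh=2.683719, sinh=2.490451; start (x,ẋ)=(-0.131400, 0.256700) → end (x,ẋ)=(0.182328, 1.405051)
phase 2: p=-0.0809, T=0.259, ωT=0.927479, cosh=1.461839, sinh=1.066289; start (x,ẋ)=(0.182328, 1.405051) → end (x,ẋ)=(0.722269, 3.059062)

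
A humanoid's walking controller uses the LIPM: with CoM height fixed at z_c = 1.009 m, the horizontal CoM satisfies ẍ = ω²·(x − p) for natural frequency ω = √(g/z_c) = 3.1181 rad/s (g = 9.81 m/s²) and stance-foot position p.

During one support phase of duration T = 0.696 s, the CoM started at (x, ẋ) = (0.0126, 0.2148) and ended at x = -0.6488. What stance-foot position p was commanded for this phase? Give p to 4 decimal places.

p = 0.2917

ωT = 3.1181·0.696 = 2.170198; cosh(ωT) = 4.437085, sinh(ωT) = 4.322930
x(T) = p + (x₀−p)·cosh(ωT) + (ẋ₀/ω)·sinh(ωT) ⇒ p·(1 − cosh) = x(T) − x₀·cosh − (ẋ₀/ω)·sinh
numerator   = -0.6488 − (0.0126)·4.437085 − (0.2148/3.1181)·4.322930 = -1.002506
denominator = 1 − 4.437085 = -3.437085
p = -1.002506 / -3.437085 = 0.2917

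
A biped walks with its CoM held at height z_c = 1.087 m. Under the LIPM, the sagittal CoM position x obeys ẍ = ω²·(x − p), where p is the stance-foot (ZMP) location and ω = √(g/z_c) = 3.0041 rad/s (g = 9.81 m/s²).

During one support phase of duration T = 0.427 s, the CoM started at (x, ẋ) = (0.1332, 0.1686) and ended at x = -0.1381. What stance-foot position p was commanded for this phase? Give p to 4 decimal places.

p = 0.5204

ωT = 3.0041·0.427 = 1.282751; cosh(ωT) = 1.941910, sinh(ωT) = 1.664637
x(T) = p + (x₀−p)·cosh(ωT) + (ẋ₀/ω)·sinh(ωT) ⇒ p·(1 − cosh) = x(T) − x₀·cosh − (ẋ₀/ω)·sinh
numerator   = -0.1381 − (0.1332)·1.941910 − (0.1686/3.0041)·1.664637 = -0.490187
denominator = 1 − 1.941910 = -0.941910
p = -0.490187 / -0.941910 = 0.5204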